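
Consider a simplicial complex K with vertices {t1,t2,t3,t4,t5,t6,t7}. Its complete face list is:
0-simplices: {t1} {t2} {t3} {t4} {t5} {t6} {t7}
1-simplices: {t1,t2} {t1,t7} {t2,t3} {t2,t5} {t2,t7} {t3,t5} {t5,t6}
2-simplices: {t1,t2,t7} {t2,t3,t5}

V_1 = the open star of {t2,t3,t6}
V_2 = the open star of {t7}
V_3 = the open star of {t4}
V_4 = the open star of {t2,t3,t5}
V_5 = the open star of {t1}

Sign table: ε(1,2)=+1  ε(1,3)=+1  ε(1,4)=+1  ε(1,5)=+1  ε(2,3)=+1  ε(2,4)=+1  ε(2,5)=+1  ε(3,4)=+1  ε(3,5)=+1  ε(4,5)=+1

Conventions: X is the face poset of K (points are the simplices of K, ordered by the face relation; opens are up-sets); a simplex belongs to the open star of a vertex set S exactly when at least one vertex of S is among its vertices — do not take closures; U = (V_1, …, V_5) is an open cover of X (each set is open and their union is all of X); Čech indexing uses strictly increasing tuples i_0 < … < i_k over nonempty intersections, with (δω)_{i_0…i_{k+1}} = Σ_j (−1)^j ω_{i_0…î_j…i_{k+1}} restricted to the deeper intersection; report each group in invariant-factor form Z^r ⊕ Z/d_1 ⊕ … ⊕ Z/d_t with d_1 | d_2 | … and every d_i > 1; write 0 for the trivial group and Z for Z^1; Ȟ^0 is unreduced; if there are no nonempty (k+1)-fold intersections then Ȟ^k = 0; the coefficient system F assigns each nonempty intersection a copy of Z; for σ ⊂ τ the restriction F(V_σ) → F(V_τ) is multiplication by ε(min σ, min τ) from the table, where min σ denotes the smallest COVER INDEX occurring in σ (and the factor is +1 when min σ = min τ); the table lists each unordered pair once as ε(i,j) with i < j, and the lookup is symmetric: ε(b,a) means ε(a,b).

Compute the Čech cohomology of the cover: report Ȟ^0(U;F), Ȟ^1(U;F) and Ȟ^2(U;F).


Ȟ^0(U;F) ≅ Z^2, Ȟ^1(U;F) ≅ 0, Ȟ^2(U;F) ≅ 0

nerve simplices:
  V1={{t2},{t3},{t6},{t1,t2},{t2,t3},{t2,t5},{t2,t7},{t3,t5},{t5,t6},{t1,t2,t7},{t2,t3,t5}} V2={{t7},{t1,t7},{t2,t7},{t1,t2,t7}} V3={{t4}} V4={{t2},{t3},{t5},{t1,t2},{t2,t3},{t2,t5},{t2,t7},{t3,t5},{t5,t6},{t1,t2,t7},{t2,t3,t5}} V5={{t1},{t1,t2},{t1,t7},{t1,t2,t7}}
  V12={{t2,t7},{t1,t2,t7}} V14={{t2},{t3},{t1,t2},{t2,t3},{t2,t5},{t2,t7},{t3,t5},{t5,t6},{t1,t2,t7},{t2,t3,t5}} V15={{t1,t2},{t1,t2,t7}} V24={{t2,t7},{t1,t2,t7}} V25={{t1,t7},{t1,t2,t7}} V45={{t1,t2},{t1,t2,t7}}
  V124={{t2,t7},{t1,t2,t7}} V125={{t1,t2,t7}} V145={{t1,t2},{t1,t2,t7}} V245={{t1,t2,t7}}
  V1245={{t1,t2,t7}}
C dims 5,6,4,1; δ0: rk 3, SNF 1^3; δ1: rk 3, SNF 1^3; δ2: rk 1, SNF 1^1
degree 0: 5−3−0 = 2 → Ȟ^0 ≅ Z^2
degree 1: 6−3−3 = 0 → Ȟ^1 ≅ 0
degree 2: 4−1−3 = 0 → Ȟ^2 ≅ 0


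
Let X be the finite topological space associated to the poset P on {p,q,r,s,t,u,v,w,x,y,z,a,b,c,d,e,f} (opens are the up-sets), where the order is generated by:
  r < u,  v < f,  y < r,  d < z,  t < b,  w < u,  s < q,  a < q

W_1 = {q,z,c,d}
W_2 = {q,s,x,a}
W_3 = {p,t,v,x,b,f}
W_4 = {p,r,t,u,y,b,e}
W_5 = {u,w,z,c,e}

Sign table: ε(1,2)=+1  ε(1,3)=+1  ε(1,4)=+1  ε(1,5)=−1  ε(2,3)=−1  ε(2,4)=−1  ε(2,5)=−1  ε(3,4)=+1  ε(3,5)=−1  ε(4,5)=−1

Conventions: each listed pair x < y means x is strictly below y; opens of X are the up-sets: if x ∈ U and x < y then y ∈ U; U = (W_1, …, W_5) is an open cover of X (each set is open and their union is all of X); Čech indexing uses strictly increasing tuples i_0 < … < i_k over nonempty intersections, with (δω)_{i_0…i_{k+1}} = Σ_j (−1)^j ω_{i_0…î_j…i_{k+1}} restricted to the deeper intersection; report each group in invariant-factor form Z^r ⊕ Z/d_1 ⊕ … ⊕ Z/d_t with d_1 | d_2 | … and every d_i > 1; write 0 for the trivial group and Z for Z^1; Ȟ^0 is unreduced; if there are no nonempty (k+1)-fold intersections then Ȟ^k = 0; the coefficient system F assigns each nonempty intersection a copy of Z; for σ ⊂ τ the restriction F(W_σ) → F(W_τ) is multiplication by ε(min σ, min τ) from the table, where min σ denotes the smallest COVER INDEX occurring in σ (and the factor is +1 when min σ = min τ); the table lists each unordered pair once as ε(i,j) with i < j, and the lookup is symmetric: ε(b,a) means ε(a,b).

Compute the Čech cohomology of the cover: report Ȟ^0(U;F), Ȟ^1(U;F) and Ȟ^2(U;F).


Ȟ^0(U;F) ≅ 0, Ȟ^1(U;F) ≅ Z/2, Ȟ^2(U;F) ≅ 0

cover nerve:
  W12={q} W15={z,c} W23={x} W34={p,t,b} W45={u,e}
C dims 5,5; δ0: rk 5, SNF 1^4·2
Ȟ^0: (5−5)−0=0 ⇒ 0
Ȟ^1: (5−0)−5=0 plus torsion [2] ⇒ Z/2
Ȟ^2: (0−0)−0=0 ⇒ 0


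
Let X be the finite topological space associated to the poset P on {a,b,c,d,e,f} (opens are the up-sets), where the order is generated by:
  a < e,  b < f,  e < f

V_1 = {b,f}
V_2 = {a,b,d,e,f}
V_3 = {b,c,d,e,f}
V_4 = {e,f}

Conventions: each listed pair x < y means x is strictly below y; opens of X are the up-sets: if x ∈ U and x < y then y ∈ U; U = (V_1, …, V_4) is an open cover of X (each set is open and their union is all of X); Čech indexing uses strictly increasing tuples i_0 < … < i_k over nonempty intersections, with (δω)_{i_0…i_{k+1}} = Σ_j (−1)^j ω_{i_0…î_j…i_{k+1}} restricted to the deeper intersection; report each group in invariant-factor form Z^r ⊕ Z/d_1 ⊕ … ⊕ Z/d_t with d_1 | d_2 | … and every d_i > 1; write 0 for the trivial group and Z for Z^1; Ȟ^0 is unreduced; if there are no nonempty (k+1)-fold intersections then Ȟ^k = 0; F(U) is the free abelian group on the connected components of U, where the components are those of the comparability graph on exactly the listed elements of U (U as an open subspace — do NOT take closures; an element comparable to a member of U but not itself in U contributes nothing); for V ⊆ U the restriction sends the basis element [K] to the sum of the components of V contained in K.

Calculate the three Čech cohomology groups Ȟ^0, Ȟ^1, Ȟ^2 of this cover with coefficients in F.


Ȟ^0 = Z^3, Ȟ^1 = 0 and Ȟ^2 = 0

nerve simplices:
  V12={b,f} V13={b,f} V14={f} V23={b,d,e,f} V24={e,f} V34={e,f}
  V123={b,f} V124={f} V134={f} V234={e,f}
  V1234={f}
components per intersection:
  V1: {b,f}
  V2: {a,b,e,f} {d}
  V3: {b,e,f} {c} {d}
  V4: {e,f}
  V12: {b,f}
  V13: {b,f}
  V14: {f}
  V23: {b,e,f} {d}
  V24: {e,f}
  V34: {e,f}
  V123: {b,f}
  V124: {f}
  V134: {f}
  V234: {e,f}
  V1234: {f}
C dims 7,7,4,1; δ0: rk 4, SNF 1^4; δ1: rk 3, SNF 1^3; δ2: rk 1, SNF 1^1
degree 0: 7−4−0 = 3 → Ȟ^0 ≅ Z^3
degree 1: 7−3−4 = 0 → Ȟ^1 ≅ 0
degree 2: 4−1−3 = 0 → Ȟ^2 ≅ 0


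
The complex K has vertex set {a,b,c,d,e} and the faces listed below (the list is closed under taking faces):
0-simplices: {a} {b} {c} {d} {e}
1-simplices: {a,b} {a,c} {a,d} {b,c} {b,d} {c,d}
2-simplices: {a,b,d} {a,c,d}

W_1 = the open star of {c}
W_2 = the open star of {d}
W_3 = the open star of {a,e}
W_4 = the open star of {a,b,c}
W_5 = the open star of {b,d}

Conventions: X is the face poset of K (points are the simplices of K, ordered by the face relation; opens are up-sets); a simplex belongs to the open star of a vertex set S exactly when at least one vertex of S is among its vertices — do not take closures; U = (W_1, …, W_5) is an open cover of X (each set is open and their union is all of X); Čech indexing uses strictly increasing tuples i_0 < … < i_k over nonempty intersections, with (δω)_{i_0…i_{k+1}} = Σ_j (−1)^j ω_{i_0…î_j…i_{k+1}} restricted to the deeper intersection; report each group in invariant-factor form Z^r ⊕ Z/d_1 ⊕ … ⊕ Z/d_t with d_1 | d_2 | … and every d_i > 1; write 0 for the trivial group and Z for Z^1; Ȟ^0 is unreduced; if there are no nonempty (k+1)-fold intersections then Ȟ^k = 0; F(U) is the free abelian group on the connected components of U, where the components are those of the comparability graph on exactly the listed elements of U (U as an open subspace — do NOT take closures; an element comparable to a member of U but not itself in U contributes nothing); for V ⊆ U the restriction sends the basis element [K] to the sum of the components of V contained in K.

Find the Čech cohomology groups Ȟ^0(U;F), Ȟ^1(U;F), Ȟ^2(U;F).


nerve of the cover:
  W1={{c},{a,c},{b,c},{c,d},{a,c,d}} W2={{d},{a,d},{b,d},{c,d},{a,b,d},{a,c,d}} W3={{a},{e},{a,b},{a,c},{a,d},{a,b,d},{a,c,d}} W4={{a},{b},{c},{a,b},{a,c},{a,d},{b,c},{b,d},{c,d},{a,b,d},{a,c,d}} W5={{b},{d},{a,b},{a,d},{b,c},{b,d},{c,d},{a,b,d},{a,c,d}}
  W12={{c,d},{a,c,d}} W13={{a,c},{a,c,d}} W14={{c},{a,c},{b,c},{c,d},{a,c,d}} W15={{b,c},{c,d},{a,c,d}} W23={{a,d},{a,b,d},{a,c,d}} W24={{a,d},{b,d},{c,d},{a,b,d},{a,c,d}} W25={{d},{a,d},{b,d},{c,d},{a,b,d},{a,c,d}} W34={{a},{a,b},{a,c},{a,d},{a,b,d},{a,c,d}} W35={{a,b},{a,d},{a,b,d},{a,c,d}} W45={{b},{a,b},{a,d},{b,c},{b,d},{c,d},{a,b,d},{a,c,d}}
  W123={{a,c,d}} W124={{c,d},{a,c,d}} W125={{c,d},{a,c,d}} W134={{a,c},{a,c,d}} W135={{a,c,d}} W145={{b,c},{c,d},{a,c,d}} W234={{a,d},{a,b,d},{a,c,d}} W235={{a,d},{a,b,d},{a,c,d}} W245={{a,d},{b,d},{c,d},{a,b,d},{a,c,d}} W345={{a,b},{a,d},{a,b,d},{a,c,d}}
  W1234={{a,c,d}} W1235={{a,c,d}} W1245={{c,d},{a,c,d}} W1345={{a,c,d}} W2345={{a,d},{a,b,d},{a,c,d}}
  W12345={{a,c,d}}
components per intersection:
  W1: {{c},{a,c},{b,c},{c,d},{a,c,d}}
  W2: {{d},{a,d},{b,d},{c,d},{a,b,d},{a,c,d}}
  W3: {{a},{a,b},{a,c},{a,d},{a,b,d},{a,c,d}} {{e}}
  W4: {{a},{b},{c},{a,b},{a,c},{a,d},{b,c},{b,d},{c,d},{a,b,d},{a,c,d}}
  W5: {{b},{d},{a,b},{a,d},{b,c},{b,d},{c,d},{a,b,d},{a,c,d}}
  W12: {{c,d},{a,c,d}}
  W13: {{a,c},{a,c,d}}
  W14: {{c},{a,c},{b,c},{c,d},{a,c,d}}
  W15: {{b,c}} {{c,d},{a,c,d}}
  W23: {{a,d},{a,b,d},{a,c,d}}
  W24: {{a,d},{b,d},{c,d},{a,b,d},{a,c,d}}
  W25: {{d},{a,d},{b,d},{c,d},{a,b,d},{a,c,d}}
  W34: {{a},{a,b},{a,c},{a,d},{a,b,d},{a,c,d}}
  W35: {{a,b},{a,d},{a,b,d},{a,c,d}}
  W45: {{b},{a,b},{a,d},{b,c},{b,d},{c,d},{a,b,d},{a,c,d}}
  W123: {{a,c,d}}
  W124: {{c,d},{a,c,d}}
  W125: {{c,d},{a,c,d}}
  W134: {{a,c},{a,c,d}}
  W135: {{a,c,d}}
  W145: {{b,c}} {{c,d},{a,c,d}}
  W234: {{a,d},{a,b,d},{a,c,d}}
  W235: {{a,d},{a,b,d},{a,c,d}}
  W245: {{a,d},{b,d},{c,d},{a,b,d},{a,c,d}}
  W345: {{a,b},{a,d},{a,b,d},{a,c,d}}
  W1234: {{a,c,d}}
  W1235: {{a,c,d}}
  W1245: {{c,d},{a,c,d}}
  W1345: {{a,c,d}}
  W2345: {{a,d},{a,b,d},{a,c,d}}
  W12345: {{a,c,d}}
C dims 6,11,11,5; δ0: rk 4, SNF 1^4; δ1: rk 7, SNF 1^7; δ2: rk 4, SNF 1^4
Ȟ^0 = (6 − 4) − 0 = 2, so Ȟ^0 ≅ Z^2
Ȟ^1 = (11 − 7) − 4 = 0, so Ȟ^1 ≅ 0
Ȟ^2 = (11 − 4) − 7 = 0, so Ȟ^2 ≅ 0

Ȟ^0 = Z^2, Ȟ^1 = 0 and Ȟ^2 = 0


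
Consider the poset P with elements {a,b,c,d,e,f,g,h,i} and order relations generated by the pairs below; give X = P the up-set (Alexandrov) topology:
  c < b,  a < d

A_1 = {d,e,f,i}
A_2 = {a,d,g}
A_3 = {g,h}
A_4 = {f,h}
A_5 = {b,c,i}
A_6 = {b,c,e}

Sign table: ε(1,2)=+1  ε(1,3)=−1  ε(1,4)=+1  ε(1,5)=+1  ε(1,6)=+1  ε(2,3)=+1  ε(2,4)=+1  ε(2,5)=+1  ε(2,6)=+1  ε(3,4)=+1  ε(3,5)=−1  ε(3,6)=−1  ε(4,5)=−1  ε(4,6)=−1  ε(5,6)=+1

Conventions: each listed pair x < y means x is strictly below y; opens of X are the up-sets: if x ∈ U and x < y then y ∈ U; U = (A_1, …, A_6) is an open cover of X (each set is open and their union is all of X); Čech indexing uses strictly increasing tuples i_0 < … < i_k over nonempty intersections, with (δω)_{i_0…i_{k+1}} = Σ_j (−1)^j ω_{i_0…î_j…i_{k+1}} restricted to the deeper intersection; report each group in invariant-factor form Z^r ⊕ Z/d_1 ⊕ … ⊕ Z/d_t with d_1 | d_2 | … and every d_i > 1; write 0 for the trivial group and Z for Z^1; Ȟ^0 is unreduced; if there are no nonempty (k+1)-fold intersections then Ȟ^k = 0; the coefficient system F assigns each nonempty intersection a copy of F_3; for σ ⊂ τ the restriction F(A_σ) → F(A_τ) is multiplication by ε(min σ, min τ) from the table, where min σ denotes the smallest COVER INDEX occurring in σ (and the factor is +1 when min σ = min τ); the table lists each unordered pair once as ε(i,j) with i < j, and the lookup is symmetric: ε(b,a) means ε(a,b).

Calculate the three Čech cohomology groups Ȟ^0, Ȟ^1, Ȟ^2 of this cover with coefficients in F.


nerve of the cover:
  A12={d} A14={f} A15={i} A16={e} A23={g} A34={h} A56={b,c}
C dims 6,7; δ0: rk_F3 5
Ȟ^0 = (6 − 5) − 0 = 1, so Ȟ^0 ≅ Z/3
Ȟ^1 = (7 − 0) − 5 = 2, so Ȟ^1 ≅ Z/3 ⊕ Z/3
Ȟ^2 = (0 − 0) − 0 = 0, so Ȟ^2 ≅ 0

Ȟ^0(U;F) ≅ Z/3, Ȟ^1(U;F) ≅ Z/3 ⊕ Z/3, Ȟ^2(U;F) ≅ 0


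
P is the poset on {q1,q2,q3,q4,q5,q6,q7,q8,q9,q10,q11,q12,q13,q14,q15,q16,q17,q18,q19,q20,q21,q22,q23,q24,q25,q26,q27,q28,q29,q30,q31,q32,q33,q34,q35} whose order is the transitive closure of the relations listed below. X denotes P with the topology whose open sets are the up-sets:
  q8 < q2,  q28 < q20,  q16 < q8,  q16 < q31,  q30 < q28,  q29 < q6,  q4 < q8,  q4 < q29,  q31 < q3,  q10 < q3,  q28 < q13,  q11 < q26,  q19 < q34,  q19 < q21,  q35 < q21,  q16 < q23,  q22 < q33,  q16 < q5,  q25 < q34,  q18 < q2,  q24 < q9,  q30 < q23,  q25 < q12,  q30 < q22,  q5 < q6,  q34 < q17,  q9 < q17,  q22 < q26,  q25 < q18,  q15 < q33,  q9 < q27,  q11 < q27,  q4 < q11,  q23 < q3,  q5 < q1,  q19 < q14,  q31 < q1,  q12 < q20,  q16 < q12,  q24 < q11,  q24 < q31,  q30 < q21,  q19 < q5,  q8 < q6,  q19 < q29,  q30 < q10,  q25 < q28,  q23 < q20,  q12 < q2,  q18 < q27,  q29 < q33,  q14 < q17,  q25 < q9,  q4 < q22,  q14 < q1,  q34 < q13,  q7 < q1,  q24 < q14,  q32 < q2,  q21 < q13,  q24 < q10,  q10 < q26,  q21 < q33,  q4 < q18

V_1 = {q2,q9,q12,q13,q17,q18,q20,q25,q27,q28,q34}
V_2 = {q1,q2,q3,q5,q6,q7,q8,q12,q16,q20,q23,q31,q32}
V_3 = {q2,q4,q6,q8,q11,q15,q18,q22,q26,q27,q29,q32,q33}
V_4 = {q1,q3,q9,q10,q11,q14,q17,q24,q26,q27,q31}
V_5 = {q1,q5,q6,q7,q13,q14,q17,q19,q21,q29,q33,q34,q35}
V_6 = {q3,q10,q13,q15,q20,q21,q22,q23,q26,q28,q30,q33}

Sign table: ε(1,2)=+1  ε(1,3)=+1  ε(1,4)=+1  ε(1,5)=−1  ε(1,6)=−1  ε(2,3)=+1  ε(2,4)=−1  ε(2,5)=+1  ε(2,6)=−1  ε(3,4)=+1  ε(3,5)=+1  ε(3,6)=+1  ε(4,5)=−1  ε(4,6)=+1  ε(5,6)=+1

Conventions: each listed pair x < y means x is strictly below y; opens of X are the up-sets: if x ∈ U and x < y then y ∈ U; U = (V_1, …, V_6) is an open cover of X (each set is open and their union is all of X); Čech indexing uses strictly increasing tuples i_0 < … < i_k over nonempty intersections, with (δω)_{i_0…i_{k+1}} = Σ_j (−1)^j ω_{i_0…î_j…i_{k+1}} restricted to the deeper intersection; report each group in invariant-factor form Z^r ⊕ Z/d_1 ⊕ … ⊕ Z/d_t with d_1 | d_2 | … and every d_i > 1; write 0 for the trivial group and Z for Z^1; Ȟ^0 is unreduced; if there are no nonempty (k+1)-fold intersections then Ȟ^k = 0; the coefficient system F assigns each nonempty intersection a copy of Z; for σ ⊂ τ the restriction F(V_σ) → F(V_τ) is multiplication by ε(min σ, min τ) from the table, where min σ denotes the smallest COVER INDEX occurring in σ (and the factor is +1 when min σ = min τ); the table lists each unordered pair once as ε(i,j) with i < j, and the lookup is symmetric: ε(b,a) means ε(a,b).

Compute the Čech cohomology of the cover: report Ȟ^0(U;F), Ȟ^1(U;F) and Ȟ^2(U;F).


nerve simplices:
  V12={q2,q12,q20} V13={q2,q18,q27} V14={q9,q17,q27} V15={q13,q17,q34} V16={q13,q20,q28} V23={q2,q6,q8,q32} V24={q1,q3,q31} V25={q1,q5,q6,q7} V26={q3,q20,q23} V34={q11,q26,q27} V35={q6,q29,q33} V36={q15,q22,q26,q33} V45={q1,q14,q17} V46={q3,q10,q26} V56={q13,q21,q33}
  V123={q2} V126={q20} V134={q27} V145={q17} V156={q13} V235={q6} V245={q1} V246={q3} V346={q26} V356={q33}
C dims 6,15,10; δ0: rk 6, SNF 1^5·2; δ1: rk 9, SNF 1^9
degree 0: 6−6−0 = 0 → Ȟ^0 ≅ 0
degree 1: 15−9−6 = 0 plus torsion [2] → Ȟ^1 ≅ Z/2
degree 2: 10−0−9 = 1 → Ȟ^2 ≅ Z

Ȟ^0(U;F) ≅ 0, Ȟ^1(U;F) ≅ Z/2 and Ȟ^2(U;F) ≅ Z


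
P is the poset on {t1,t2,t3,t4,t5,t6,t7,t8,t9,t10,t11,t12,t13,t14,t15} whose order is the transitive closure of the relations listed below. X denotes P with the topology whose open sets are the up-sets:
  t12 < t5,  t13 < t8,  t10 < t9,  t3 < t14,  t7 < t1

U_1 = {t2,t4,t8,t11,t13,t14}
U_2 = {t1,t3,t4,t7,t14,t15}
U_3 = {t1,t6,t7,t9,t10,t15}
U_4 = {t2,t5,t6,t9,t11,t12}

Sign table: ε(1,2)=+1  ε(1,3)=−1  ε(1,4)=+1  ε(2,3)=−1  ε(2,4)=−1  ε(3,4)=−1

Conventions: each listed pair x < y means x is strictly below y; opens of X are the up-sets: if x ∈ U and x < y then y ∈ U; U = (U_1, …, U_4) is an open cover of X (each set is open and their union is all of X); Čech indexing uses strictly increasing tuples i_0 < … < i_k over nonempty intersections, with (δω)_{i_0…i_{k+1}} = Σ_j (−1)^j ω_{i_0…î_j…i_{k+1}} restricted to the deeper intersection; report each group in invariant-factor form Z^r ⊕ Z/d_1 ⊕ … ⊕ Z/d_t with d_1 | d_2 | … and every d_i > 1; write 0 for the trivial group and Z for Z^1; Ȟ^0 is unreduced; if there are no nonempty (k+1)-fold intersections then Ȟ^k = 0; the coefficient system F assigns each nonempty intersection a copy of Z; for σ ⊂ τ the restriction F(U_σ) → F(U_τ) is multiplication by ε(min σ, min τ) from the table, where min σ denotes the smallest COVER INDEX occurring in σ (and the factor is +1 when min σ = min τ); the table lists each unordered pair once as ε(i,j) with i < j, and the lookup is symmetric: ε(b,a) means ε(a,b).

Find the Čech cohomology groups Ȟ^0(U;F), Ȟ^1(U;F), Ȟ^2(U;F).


Ȟ^0(U;F) ≅ Z, Ȟ^1(U;F) ≅ Z, Ȟ^2(U;F) ≅ 0

cover nerve:
  U12={t4,t14} U14={t2,t11} U23={t1,t7,t15} U34={t6,t9}
C dims 4,4; δ0: rk 3, SNF 1^3
Ȟ^0: (4−3)−0=1 ⇒ Z
Ȟ^1: (4−0)−3=1 ⇒ Z
Ȟ^2: (0−0)−0=0 ⇒ 0


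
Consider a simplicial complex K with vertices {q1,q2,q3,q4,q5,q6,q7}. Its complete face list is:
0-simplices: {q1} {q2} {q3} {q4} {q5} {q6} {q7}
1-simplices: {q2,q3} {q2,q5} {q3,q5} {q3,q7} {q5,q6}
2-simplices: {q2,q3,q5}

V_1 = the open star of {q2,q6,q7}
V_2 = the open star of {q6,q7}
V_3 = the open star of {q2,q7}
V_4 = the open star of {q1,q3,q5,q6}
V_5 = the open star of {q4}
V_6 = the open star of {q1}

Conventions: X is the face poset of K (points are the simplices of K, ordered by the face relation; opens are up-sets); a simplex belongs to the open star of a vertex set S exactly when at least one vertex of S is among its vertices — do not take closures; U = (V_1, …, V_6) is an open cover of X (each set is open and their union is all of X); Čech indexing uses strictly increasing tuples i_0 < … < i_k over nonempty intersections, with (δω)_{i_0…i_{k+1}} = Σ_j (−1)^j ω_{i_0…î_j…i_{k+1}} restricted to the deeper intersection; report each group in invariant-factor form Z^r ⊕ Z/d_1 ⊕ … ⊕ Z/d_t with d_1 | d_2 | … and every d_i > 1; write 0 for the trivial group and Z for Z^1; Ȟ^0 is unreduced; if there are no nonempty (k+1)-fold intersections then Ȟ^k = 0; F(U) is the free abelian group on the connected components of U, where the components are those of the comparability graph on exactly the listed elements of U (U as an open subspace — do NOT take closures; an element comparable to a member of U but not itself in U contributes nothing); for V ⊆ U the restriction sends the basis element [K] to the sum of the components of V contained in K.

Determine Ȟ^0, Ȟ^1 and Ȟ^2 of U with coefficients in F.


Ȟ^0(U;F) ≅ Z^3, Ȟ^1(U;F) ≅ 0 and Ȟ^2(U;F) ≅ 0

intersection data:
  V1={{q2},{q6},{q7},{q2,q3},{q2,q5},{q3,q7},{q5,q6},{q2,q3,q5}} V2={{q6},{q7},{q3,q7},{q5,q6}} V3={{q2},{q7},{q2,q3},{q2,q5},{q3,q7},{q2,q3,q5}} V4={{q1},{q3},{q5},{q6},{q2,q3},{q2,q5},{q3,q5},{q3,q7},{q5,q6},{q2,q3,q5}} V5={{q4}} V6={{q1}}
  V12={{q6},{q7},{q3,q7},{q5,q6}} V13={{q2},{q7},{q2,q3},{q2,q5},{q3,q7},{q2,q3,q5}} V14={{q6},{q2,q3},{q2,q5},{q3,q7},{q5,q6},{q2,q3,q5}} V23={{q7},{q3,q7}} V24={{q6},{q3,q7},{q5,q6}} V34={{q2,q3},{q2,q5},{q3,q7},{q2,q3,q5}} V46={{q1}}
  V123={{q7},{q3,q7}} V124={{q6},{q3,q7},{q5,q6}} V134={{q2,q3},{q2,q5},{q3,q7},{q2,q3,q5}} V234={{q3,q7}}
  V1234={{q3,q7}}
components per intersection:
  V1: {{q2},{q2,q3},{q2,q5},{q2,q3,q5}} {{q6},{q5,q6}} {{q7},{q3,q7}}
  V2: {{q6},{q5,q6}} {{q7},{q3,q7}}
  V3: {{q2},{q2,q3},{q2,q5},{q2,q3,q5}} {{q7},{q3,q7}}
  V4: {{q1}} {{q3},{q5},{q6},{q2,q3},{q2,q5},{q3,q5},{q3,q7},{q5,q6},{q2,q3,q5}}
  V5: {{q4}}
  V6: {{q1}}
  V12: {{q6},{q5,q6}} {{q7},{q3,q7}}
  V13: {{q2},{q2,q3},{q2,q5},{q2,q3,q5}} {{q7},{q3,q7}}
  V14: {{q6},{q5,q6}} {{q2,q3},{q2,q5},{q2,q3,q5}} {{q3,q7}}
  V23: {{q7},{q3,q7}}
  V24: {{q6},{q5,q6}} {{q3,q7}}
  V34: {{q2,q3},{q2,q5},{q2,q3,q5}} {{q3,q7}}
  V46: {{q1}}
  V123: {{q7},{q3,q7}}
  V124: {{q6},{q5,q6}} {{q3,q7}}
  V134: {{q2,q3},{q2,q5},{q2,q3,q5}} {{q3,q7}}
  V234: {{q3,q7}}
  V1234: {{q3,q7}}
C dims 11,13,6,1; δ0: rk 8, SNF 1^8; δ1: rk 5, SNF 1^5; δ2: rk 1, SNF 1^1
Ȟ^0 = (11 − 8) − 0 = 3, so Ȟ^0 ≅ Z^3
Ȟ^1 = (13 − 5) − 8 = 0, so Ȟ^1 ≅ 0
Ȟ^2 = (6 − 1) − 5 = 0, so Ȟ^2 ≅ 0


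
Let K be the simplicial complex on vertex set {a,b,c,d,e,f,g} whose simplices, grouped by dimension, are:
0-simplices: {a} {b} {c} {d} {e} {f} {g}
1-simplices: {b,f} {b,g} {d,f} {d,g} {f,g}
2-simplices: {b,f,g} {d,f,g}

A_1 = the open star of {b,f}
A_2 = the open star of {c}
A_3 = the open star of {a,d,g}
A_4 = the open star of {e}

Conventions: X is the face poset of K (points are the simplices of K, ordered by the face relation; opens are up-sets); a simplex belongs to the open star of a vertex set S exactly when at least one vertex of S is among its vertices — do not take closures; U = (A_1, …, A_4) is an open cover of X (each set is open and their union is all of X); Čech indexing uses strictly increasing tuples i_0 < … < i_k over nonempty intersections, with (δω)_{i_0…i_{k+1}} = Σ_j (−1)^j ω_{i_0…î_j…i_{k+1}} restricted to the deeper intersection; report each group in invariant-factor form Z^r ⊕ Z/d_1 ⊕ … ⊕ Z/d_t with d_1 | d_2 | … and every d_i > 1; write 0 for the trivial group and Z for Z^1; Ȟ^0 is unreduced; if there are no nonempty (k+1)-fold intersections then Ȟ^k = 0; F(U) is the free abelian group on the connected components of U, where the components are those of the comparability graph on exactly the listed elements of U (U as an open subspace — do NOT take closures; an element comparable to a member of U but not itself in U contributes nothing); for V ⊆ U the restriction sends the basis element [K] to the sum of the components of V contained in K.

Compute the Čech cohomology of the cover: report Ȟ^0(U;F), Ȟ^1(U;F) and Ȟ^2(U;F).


Ȟ^0 = Z^4; Ȟ^1 = 0; Ȟ^2 = 0

cover nerve:
  A1={{b},{f},{b,f},{b,g},{d,f},{f,g},{b,f,g},{d,f,g}} A2={{c}} A3={{a},{d},{g},{b,g},{d,f},{d,g},{f,g},{b,f,g},{d,f,g}} A4={{e}}
  A13={{b,g},{d,f},{f,g},{b,f,g},{d,f,g}}
components per intersection:
  A1: {{b},{f},{b,f},{b,g},{d,f},{f,g},{b,f,g},{d,f,g}}
  A2: {{c}}
  A3: {{a}} {{d},{g},{b,g},{d,f},{d,g},{f,g},{b,f,g},{d,f,g}}
  A4: {{e}}
  A13: {{b,g},{d,f},{f,g},{b,f,g},{d,f,g}}
C dims 5,1; δ0: rk 1, SNF 1^1
Ȟ^0: (5−1)−0=4 ⇒ Z^4
Ȟ^1: (1−0)−1=0 ⇒ 0
Ȟ^2: (0−0)−0=0 ⇒ 0


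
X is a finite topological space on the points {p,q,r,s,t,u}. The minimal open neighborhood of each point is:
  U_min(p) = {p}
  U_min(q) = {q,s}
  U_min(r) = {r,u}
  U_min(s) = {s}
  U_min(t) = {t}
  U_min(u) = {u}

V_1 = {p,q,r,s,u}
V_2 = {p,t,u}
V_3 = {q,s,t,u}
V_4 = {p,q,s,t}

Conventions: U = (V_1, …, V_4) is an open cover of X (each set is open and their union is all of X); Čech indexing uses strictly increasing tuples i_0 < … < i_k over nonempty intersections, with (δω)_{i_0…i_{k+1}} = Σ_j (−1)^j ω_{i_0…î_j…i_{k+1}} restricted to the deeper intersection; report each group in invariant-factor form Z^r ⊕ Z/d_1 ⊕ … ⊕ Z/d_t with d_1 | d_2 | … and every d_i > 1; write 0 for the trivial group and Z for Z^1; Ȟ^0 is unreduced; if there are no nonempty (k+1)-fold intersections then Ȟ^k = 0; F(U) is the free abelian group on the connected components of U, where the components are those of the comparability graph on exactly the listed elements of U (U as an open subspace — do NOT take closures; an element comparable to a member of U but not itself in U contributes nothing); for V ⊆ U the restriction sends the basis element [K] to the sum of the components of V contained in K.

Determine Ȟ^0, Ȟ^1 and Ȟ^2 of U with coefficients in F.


intersection data:
  V12={p,u} V13={q,s,u} V14={p,q,s} V23={t,u} V24={p,t} V34={q,s,t}
  V123={u} V124={p} V134={q,s} V234={t}
components per intersection:
  V1: {p} {q,s} {r,u}
  V2: {p} {t} {u}
  V3: {q,s} {t} {u}
  V4: {p} {q,s} {t}
  V12: {p} {u}
  V13: {q,s} {u}
  V14: {p} {q,s}
  V23: {t} {u}
  V24: {p} {t}
  V34: {q,s} {t}
  V123: {u}
  V124: {p}
  V134: {q,s}
  V234: {t}
C dims 12,12,4; δ0: rk 8, SNF 1^8; δ1: rk 4, SNF 1^4
Ȟ^0 = (12 − 8) − 0 = 4, so Ȟ^0 ≅ Z^4
Ȟ^1 = (12 − 4) − 8 = 0, so Ȟ^1 ≅ 0
Ȟ^2 = (4 − 0) − 4 = 0, so Ȟ^2 ≅ 0

Ȟ^0 ≅ Z^4, Ȟ^1 ≅ 0 and Ȟ^2 ≅ 0


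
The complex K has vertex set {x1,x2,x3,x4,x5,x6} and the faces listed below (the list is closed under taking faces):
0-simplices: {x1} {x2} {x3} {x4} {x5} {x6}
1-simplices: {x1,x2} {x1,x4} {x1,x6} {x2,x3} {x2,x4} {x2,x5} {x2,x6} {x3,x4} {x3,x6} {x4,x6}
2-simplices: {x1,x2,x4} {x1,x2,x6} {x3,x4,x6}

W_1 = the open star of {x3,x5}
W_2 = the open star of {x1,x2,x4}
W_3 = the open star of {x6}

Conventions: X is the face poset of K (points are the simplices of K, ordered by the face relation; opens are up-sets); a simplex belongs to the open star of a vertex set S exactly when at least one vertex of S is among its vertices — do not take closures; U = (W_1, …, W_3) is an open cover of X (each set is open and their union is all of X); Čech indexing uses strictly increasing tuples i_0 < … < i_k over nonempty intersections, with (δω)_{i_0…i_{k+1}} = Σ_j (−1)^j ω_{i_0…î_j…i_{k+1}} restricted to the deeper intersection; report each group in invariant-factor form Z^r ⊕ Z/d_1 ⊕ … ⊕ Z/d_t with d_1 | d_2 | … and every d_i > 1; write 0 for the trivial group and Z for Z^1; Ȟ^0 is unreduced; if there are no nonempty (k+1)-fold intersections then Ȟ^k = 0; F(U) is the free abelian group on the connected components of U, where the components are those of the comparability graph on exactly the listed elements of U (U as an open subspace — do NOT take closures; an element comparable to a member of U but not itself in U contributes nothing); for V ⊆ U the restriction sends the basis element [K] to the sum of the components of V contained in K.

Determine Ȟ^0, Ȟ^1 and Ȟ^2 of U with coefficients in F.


nonempty overlaps:
  W1={{x3},{x5},{x2,x3},{x2,x5},{x3,x4},{x3,x6},{x3,x4,x6}} W2={{x1},{x2},{x4},{x1,x2},{x1,x4},{x1,x6},{x2,x3},{x2,x4},{x2,x5},{x2,x6},{x3,x4},{x4,x6},{x1,x2,x4},{x1,x2,x6},{x3,x4,x6}} W3={{x6},{x1,x6},{x2,x6},{x3,x6},{x4,x6},{x1,x2,x6},{x3,x4,x6}}
  W12={{x2,x3},{x2,x5},{x3,x4},{x3,x4,x6}} W13={{x3,x6},{x3,x4,x6}} W23={{x1,x6},{x2,x6},{x4,x6},{x1,x2,x6},{x3,x4,x6}}
  W123={{x3,x4,x6}}
components per intersection:
  W1: {{x3},{x2,x3},{x3,x4},{x3,x6},{x3,x4,x6}} {{x5},{x2,x5}}
  W2: {{x1},{x2},{x4},{x1,x2},{x1,x4},{x1,x6},{x2,x3},{x2,x4},{x2,x5},{x2,x6},{x3,x4},{x4,x6},{x1,x2,x4},{x1,x2,x6},{x3,x4,x6}}
  W3: {{x6},{x1,x6},{x2,x6},{x3,x6},{x4,x6},{x1,x2,x6},{x3,x4,x6}}
  W12: {{x2,x3}} {{x2,x5}} {{x3,x4},{x3,x4,x6}}
  W13: {{x3,x6},{x3,x4,x6}}
  W23: {{x1,x6},{x2,x6},{x1,x2,x6}} {{x4,x6},{x3,x4,x6}}
  W123: {{x3,x4,x6}}
C dims 4,6,1; δ0: rk 3, SNF 1^3; δ1: rk 1, SNF 1^1
degree 0: 4−3−0 = 1 → Ȟ^0 ≅ Z
degree 1: 6−1−3 = 2 → Ȟ^1 ≅ Z^2
degree 2: 1−0−1 = 0 → Ȟ^2 ≅ 0

Ȟ^0(U;F) ≅ Z, Ȟ^1(U;F) ≅ Z^2, Ȟ^2(U;F) ≅ 0


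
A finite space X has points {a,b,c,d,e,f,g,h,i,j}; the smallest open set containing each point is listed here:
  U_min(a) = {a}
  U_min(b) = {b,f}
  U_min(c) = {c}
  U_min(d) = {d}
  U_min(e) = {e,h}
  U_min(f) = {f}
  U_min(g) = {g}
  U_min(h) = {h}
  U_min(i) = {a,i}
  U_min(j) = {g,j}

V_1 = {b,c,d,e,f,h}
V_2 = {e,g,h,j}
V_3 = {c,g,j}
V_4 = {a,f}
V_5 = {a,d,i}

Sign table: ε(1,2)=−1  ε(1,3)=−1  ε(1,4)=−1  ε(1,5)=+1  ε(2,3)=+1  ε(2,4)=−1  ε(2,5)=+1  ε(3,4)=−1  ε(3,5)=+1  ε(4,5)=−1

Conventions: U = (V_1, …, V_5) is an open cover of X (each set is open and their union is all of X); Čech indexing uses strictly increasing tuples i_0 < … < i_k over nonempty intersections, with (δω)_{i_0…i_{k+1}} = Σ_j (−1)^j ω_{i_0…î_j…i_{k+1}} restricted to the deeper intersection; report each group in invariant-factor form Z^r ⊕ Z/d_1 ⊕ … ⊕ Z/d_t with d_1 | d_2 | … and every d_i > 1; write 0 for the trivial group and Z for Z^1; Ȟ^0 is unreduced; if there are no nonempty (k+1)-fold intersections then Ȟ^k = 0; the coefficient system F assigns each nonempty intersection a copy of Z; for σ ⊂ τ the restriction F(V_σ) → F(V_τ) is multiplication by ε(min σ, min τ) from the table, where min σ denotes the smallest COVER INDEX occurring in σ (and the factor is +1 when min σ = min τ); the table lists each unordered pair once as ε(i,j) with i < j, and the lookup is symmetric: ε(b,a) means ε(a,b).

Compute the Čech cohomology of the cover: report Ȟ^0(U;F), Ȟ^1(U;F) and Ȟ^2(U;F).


Ȟ^0 = Z, Ȟ^1 = Z^2 and Ȟ^2 = 0

cover nerve:
  V12={e,h} V13={c} V14={f} V15={d} V23={g,j} V45={a}
C dims 5,6; δ0: rk 4, SNF 1^4
Ȟ^0: (5−4)−0=1 ⇒ Z
Ȟ^1: (6−0)−4=2 ⇒ Z^2
Ȟ^2: (0−0)−0=0 ⇒ 0


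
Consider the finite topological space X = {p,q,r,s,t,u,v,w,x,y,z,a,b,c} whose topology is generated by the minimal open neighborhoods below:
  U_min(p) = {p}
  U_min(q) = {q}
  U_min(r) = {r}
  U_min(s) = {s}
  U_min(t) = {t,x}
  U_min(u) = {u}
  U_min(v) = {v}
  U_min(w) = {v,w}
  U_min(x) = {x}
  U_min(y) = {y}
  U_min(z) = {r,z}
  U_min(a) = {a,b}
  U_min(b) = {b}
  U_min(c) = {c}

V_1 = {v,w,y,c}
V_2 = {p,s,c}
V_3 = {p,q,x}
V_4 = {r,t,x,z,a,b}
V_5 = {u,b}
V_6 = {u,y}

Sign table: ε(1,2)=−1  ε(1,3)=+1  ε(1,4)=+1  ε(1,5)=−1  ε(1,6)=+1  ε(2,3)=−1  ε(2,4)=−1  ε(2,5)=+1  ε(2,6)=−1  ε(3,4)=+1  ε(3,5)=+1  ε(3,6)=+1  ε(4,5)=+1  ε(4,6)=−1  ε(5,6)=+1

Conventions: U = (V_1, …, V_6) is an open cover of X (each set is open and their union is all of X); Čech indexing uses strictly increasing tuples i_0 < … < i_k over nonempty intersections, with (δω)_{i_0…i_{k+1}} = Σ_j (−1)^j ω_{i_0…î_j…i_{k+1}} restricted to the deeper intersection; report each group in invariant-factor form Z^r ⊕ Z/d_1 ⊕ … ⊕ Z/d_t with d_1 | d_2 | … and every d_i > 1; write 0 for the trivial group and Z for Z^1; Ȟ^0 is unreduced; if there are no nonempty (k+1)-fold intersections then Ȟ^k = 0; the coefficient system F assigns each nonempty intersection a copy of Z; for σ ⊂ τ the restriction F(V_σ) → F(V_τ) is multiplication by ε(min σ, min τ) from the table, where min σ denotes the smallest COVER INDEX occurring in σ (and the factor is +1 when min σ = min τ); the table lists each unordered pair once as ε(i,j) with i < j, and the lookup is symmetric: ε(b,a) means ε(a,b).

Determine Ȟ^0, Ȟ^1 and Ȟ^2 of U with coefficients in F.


Ȟ^0 = Z, Ȟ^1 = Z, Ȟ^2 = 0

nonempty overlaps:
  V12={c} V16={y} V23={p} V34={x} V45={b} V56={u}
C dims 6,6; δ0: rk 5, SNF 1^5
degree 0: 6−5−0 = 1 → Ȟ^0 ≅ Z
degree 1: 6−0−5 = 1 → Ȟ^1 ≅ Z
degree 2: 0−0−0 = 0 → Ȟ^2 ≅ 0


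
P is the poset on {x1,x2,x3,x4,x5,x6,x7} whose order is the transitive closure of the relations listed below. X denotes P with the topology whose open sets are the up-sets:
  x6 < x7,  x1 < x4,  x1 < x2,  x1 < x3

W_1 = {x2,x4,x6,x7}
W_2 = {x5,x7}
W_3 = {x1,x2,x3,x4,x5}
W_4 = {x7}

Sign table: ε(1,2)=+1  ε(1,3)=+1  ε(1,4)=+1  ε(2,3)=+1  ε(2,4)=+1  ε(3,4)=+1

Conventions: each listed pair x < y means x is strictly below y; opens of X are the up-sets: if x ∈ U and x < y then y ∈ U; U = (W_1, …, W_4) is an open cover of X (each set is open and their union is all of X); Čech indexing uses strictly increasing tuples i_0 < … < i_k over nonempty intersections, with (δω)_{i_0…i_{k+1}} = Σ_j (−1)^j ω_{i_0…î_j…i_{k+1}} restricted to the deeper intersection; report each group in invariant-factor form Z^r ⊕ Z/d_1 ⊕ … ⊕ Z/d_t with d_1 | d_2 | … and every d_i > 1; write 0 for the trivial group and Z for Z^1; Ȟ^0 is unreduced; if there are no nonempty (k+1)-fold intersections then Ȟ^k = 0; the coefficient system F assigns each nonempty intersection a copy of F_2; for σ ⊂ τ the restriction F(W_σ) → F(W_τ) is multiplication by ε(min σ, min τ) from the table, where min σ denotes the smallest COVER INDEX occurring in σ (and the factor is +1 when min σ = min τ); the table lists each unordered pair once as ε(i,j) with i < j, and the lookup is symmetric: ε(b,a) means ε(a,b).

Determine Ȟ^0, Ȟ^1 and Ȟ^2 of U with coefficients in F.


nonempty intersections:
  W12={x7} W13={x2,x4} W14={x7} W23={x5} W24={x7}
  W124={x7}
C dims 4,5,1; δ0: rk_F2 3; δ1: rk_F2 1
Ȟ^0: (4−3)−0=1 ⇒ Z/2
Ȟ^1: (5−1)−3=1 ⇒ Z/2
Ȟ^2: (1−0)−1=0 ⇒ 0

Ȟ^0(U;F) ≅ Z/2,  Ȟ^1(U;F) ≅ Z/2,  Ȟ^2(U;F) ≅ 0


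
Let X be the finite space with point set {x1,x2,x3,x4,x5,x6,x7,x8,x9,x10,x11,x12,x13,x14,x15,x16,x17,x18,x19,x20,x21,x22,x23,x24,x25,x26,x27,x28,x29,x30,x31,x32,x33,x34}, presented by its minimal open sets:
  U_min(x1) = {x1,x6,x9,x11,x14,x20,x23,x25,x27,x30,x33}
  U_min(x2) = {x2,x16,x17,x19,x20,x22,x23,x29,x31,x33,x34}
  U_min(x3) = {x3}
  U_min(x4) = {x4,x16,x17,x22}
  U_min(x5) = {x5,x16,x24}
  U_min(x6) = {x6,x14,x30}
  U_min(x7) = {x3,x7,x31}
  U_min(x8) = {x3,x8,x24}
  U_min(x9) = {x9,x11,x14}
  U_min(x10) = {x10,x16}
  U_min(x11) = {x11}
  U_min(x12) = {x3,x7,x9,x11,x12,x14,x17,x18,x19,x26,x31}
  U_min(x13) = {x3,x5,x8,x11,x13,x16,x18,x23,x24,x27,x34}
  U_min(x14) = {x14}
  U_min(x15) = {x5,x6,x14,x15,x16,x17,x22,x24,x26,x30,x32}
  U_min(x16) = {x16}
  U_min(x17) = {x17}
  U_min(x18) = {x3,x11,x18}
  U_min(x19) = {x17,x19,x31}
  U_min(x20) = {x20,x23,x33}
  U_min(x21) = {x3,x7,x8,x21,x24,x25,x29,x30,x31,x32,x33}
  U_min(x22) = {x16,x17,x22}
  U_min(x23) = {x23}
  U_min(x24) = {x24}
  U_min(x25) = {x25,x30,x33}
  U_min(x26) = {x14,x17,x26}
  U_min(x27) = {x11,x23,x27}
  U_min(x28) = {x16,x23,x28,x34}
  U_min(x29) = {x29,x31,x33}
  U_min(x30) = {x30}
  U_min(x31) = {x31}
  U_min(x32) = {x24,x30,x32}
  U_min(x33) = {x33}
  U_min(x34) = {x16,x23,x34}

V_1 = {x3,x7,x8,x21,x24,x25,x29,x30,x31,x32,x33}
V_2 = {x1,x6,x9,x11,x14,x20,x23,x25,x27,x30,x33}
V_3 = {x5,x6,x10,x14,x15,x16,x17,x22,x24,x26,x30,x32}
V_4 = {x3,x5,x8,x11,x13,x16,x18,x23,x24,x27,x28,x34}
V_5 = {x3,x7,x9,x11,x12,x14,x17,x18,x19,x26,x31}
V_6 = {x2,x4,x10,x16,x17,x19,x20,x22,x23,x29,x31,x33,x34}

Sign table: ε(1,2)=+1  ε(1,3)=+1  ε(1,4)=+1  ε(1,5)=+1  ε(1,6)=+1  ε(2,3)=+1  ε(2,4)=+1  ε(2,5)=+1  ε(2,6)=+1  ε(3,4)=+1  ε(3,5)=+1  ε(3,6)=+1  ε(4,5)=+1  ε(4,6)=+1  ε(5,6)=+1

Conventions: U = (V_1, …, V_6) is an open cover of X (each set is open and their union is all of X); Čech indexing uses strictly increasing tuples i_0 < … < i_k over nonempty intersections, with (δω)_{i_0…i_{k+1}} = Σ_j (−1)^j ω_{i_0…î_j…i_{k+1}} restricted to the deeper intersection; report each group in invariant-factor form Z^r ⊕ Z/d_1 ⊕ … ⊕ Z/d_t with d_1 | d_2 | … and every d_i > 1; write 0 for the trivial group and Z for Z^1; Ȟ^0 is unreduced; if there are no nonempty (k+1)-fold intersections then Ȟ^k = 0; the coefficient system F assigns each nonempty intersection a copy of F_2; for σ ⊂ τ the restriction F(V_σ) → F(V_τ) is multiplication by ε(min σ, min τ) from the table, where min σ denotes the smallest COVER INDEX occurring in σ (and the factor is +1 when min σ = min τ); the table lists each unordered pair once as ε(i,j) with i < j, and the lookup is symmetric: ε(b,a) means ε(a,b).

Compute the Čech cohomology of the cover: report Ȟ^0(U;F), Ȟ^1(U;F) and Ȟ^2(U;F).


Ȟ^0(U;F) ≅ Z/2; Ȟ^1(U;F) ≅ Z/2; Ȟ^2(U;F) ≅ Z/2

cover nerve:
  V12={x25,x30,x33} V13={x24,x30,x32} V14={x3,x8,x24} V15={x3,x7,x31} V16={x29,x31,x33} V23={x6,x14,x30} V24={x11,x23,x27} V25={x9,x11,x14} V26={x20,x23,x33} V34={x5,x16,x24} V35={x14,x17,x26} V36={x10,x16,x17,x22} V45={x3,x11,x18} V46={x16,x23,x34} V56={x17,x19,x31}
  V123={x30} V126={x33} V134={x24} V145={x3} V156={x31} V235={x14} V245={x11} V246={x23} V346={x16} V356={x17}
C dims 6,15,10; δ0: rk_F2 5; δ1: rk_F2 9
Ȟ^0: (6−5)−0=1 ⇒ Z/2
Ȟ^1: (15−9)−5=1 ⇒ Z/2
Ȟ^2: (10−0)−9=1 ⇒ Z/2


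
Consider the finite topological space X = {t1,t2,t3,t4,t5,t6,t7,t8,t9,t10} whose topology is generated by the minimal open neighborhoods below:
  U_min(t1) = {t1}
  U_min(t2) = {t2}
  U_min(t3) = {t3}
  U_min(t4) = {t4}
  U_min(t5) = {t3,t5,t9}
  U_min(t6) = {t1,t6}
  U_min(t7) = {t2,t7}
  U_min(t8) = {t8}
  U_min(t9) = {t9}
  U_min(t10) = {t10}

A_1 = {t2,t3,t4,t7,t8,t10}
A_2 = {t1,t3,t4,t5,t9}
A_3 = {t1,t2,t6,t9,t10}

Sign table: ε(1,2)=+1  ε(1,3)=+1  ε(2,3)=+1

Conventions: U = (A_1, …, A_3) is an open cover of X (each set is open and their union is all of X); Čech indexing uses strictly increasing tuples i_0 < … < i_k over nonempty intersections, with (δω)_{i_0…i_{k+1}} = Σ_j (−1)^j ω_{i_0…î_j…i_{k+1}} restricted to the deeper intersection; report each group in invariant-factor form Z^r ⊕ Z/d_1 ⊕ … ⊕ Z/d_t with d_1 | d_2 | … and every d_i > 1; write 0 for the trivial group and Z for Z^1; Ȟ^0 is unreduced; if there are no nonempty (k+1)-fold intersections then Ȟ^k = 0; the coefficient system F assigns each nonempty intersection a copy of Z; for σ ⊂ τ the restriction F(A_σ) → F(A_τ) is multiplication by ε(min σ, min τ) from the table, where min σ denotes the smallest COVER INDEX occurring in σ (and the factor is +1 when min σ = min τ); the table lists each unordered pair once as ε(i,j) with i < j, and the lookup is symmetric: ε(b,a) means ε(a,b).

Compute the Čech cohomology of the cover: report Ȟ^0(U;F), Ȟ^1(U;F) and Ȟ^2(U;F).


Ȟ^0(U;F) ≅ Z,  Ȟ^1(U;F) ≅ Z,  Ȟ^2(U;F) ≅ 0

cover nerve:
  A12={t3,t4} A13={t2,t10} A23={t1,t9}
C dims 3,3; δ0: rk 2, SNF 1^2
Ȟ^0: (3−2)−0=1 ⇒ Z
Ȟ^1: (3−0)−2=1 ⇒ Z
Ȟ^2: (0−0)−0=0 ⇒ 0


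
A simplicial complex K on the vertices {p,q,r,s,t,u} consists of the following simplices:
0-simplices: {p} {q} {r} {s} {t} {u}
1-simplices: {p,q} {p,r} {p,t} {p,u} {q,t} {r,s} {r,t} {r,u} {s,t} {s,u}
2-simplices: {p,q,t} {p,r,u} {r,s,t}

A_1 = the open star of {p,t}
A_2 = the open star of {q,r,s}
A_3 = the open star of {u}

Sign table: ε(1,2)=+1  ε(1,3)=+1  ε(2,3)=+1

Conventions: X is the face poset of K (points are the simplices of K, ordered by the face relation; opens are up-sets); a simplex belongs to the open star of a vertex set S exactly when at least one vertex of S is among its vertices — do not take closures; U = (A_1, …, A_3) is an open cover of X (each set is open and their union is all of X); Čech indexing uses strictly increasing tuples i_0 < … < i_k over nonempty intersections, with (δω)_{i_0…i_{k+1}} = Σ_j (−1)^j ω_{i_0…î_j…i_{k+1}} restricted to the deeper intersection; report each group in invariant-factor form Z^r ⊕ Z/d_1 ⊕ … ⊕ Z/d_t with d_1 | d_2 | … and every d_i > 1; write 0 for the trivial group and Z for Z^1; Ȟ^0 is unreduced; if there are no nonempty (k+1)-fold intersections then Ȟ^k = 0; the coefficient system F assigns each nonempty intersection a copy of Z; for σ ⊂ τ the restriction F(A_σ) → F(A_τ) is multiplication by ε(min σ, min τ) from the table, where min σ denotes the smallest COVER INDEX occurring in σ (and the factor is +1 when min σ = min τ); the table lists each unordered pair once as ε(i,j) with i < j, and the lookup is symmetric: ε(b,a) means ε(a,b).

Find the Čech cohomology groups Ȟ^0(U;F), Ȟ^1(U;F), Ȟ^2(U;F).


Ȟ^0 = Z; Ȟ^1 = 0; Ȟ^2 = 0

nerve simplices:
  A1={{p},{t},{p,q},{p,r},{p,t},{p,u},{q,t},{r,t},{s,t},{p,q,t},{p,r,u},{r,s,t}} A2={{q},{r},{s},{p,q},{p,r},{q,t},{r,s},{r,t},{r,u},{s,t},{s,u},{p,q,t},{p,r,u},{r,s,t}} A3={{u},{p,u},{r,u},{s,u},{p,r,u}}
  A12={{p,q},{p,r},{q,t},{r,t},{s,t},{p,q,t},{p,r,u},{r,s,t}} A13={{p,u},{p,r,u}} A23={{r,u},{s,u},{p,r,u}}
  A123={{p,r,u}}
C dims 3,3,1; δ0: rk 2, SNF 1^2; δ1: rk 1, SNF 1^1
degree 0: 3−2−0 = 1 → Ȟ^0 ≅ Z
degree 1: 3−1−2 = 0 → Ȟ^1 ≅ 0
degree 2: 1−0−1 = 0 → Ȟ^2 ≅ 0


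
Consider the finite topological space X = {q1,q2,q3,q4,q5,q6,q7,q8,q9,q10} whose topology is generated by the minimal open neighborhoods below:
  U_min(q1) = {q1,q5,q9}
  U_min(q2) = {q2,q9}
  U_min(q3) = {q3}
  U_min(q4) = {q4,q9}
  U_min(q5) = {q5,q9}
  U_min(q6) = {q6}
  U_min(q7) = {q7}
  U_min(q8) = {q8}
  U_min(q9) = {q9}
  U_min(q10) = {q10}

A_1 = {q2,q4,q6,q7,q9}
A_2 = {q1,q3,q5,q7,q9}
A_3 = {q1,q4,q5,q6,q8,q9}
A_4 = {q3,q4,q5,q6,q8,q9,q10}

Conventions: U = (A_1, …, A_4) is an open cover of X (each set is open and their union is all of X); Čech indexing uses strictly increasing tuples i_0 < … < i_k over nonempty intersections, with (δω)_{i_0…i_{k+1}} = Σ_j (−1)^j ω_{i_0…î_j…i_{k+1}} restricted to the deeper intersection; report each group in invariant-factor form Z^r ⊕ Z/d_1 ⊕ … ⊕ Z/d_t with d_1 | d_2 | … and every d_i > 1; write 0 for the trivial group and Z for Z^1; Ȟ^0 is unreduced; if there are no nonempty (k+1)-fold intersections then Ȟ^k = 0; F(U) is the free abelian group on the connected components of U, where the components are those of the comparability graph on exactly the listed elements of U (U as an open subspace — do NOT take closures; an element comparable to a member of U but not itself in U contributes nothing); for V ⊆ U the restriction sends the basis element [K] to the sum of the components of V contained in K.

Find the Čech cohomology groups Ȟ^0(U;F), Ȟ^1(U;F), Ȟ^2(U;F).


Ȟ^0 ≅ Z^6, Ȟ^1 ≅ 0, Ȟ^2 ≅ 0

nonempty intersections:
  A12={q7,q9} A13={q4,q6,q9} A14={q4,q6,q9} A23={q1,q5,q9} A24={q3,q5,q9} A34={q4,q5,q6,q8,q9}
  A123={q9} A124={q9} A134={q4,q6,q9} A234={q5,q9}
  A1234={q9}
components per intersection:
  A1: {q2,q4,q9} {q6} {q7}
  A2: {q1,q5,q9} {q3} {q7}
  A3: {q1,q4,q5,q9} {q6} {q8}
  A4: {q3} {q4,q5,q9} {q6} {q8} {q10}
  A12: {q7} {q9}
  A13: {q4,q9} {q6}
  A14: {q4,q9} {q6}
  A23: {q1,q5,q9}
  A24: {q3} {q5,q9}
  A34: {q4,q5,q9} {q6} {q8}
  A123: {q9}
  A124: {q9}
  A134: {q4,q9} {q6}
  A234: {q5,q9}
  A1234: {q9}
C dims 14,12,5,1; δ0: rk 8, SNF 1^8; δ1: rk 4, SNF 1^4; δ2: rk 1, SNF 1^1
Ȟ^0: (14−8)−0=6 ⇒ Z^6
Ȟ^1: (12−4)−8=0 ⇒ 0
Ȟ^2: (5−1)−4=0 ⇒ 0
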